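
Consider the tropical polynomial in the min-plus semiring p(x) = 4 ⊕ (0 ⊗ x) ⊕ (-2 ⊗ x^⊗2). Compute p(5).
p(5) = 4

A tropical monomial a ⊗ x^⊗i evaluates to a + i · x. Evaluating each term at x = 5:
  Term 0 contributes 4 + 0 · 5 = 4
  Term 1 contributes 0 + 1 · 5 = 5
  Term 2 contributes -2 + 2 · 5 = 8
p(5) = ⊕ of these = min[4, 5, 8] = 4.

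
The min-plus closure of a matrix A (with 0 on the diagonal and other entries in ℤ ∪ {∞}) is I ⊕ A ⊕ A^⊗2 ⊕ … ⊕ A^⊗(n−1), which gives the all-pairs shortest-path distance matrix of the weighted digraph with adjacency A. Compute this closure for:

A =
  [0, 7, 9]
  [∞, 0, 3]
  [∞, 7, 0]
Closure =
  [0, 7, 9]
  [∞, 0, 3]
  [∞, 7, 0]

This is the Floyd-Warshall all-pairs shortest-path computation. For each intermediate vertex k = 0, 1, …, 2, update dist[i][j] ← min(dist[i][j], dist[i][k] + dist[k][j]). The final matrix gives, for each (i, j), the minimum total weight of any directed path from i to j (possibly empty when i = j).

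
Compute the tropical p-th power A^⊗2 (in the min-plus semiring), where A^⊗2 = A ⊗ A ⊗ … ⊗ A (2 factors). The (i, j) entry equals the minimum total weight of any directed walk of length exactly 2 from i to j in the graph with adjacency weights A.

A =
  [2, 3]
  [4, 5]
A^⊗2 =
  [4, 5]
  [6, 7]

Each entry (A^⊗2)_ij equals the minimum over all length-2 walks i = v_0 → v_1 → … → v_2 = j of Σ_t A[v_t][v_{t+1}]. For example, for (i, j) = (0, 1) we minimise over 2 possible intermediate vertex sequences; the minimum is 5, attained along the walk 0 → 0 → 1.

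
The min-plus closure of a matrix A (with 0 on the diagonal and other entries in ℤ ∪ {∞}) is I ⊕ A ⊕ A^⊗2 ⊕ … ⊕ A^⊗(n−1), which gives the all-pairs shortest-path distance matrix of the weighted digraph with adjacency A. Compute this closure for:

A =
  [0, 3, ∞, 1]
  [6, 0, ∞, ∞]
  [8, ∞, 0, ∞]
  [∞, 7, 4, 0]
Closure =
  [0, 3, 5, 1]
  [6, 0, 11, 7]
  [8, 11, 0, 9]
  [12, 7, 4, 0]

This is the Floyd-Warshall all-pairs shortest-path computation. For each intermediate vertex k = 0, 1, …, 3, update dist[i][j] ← min(dist[i][j], dist[i][k] + dist[k][j]). The final matrix gives, for each (i, j), the minimum total weight of any directed path from i to j (possibly empty when i = j).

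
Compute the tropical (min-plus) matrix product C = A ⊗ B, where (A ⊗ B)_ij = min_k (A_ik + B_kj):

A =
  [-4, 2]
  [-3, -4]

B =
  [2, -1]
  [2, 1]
A ⊗ B =
  [-2, -5]
  [-2, -4]

Apply the min-plus product entry-by-entry:
  C[0][0] = min over k of (A[0][0] + B[0][0] = -4 + 2 = -2, A[0][1] + B[1][0] = 2 + 2 = 4) = -2 (attained at k = 0)
  C[0][1] = min over k of (A[0][0] + B[0][1] = -4 + -1 = -5, A[0][1] + B[1][1] = 2 + 1 = 3) = -5 (attained at k = 0)
  C[1][0] = min over k of (A[1][0] + B[0][0] = -3 + 2 = -1, A[1][1] + B[1][0] = -4 + 2 = -2) = -2 (attained at k = 1)
  C[1][1] = min over k of (A[1][0] + B[0][1] = -3 + -1 = -4, A[1][1] + B[1][1] = -4 + 1 = -3) = -4 (attained at k = 0)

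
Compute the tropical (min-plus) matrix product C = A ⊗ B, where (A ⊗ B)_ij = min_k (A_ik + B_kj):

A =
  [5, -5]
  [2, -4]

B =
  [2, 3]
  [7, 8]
A ⊗ B =
  [2, 3]
  [3, 4]

Apply the min-plus product entry-by-entry:
  C[0][0] = min over k of (A[0][0] + B[0][0] = 5 + 2 = 7, A[0][1] + B[1][0] = -5 + 7 = 2) = 2 (attained at k = 1)
  C[0][1] = min over k of (A[0][0] + B[0][1] = 5 + 3 = 8, A[0][1] + B[1][1] = -5 + 8 = 3) = 3 (attained at k = 1)
  C[1][0] = min over k of (A[1][0] + B[0][0] = 2 + 2 = 4, A[1][1] + B[1][0] = -4 + 7 = 3) = 3 (attained at k = 1)
  C[1][1] = min over k of (A[1][0] + B[0][1] = 2 + 3 = 5, A[1][1] + B[1][1] = -4 + 8 = 4) = 4 (attained at k = 1)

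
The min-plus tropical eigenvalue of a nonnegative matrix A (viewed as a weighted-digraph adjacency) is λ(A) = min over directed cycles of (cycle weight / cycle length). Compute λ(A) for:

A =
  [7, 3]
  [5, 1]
λ(A) = 1

Enumerate directed cycles and compute their means (weight / length). Sample:
  cycle 0 → 0: weight = 7, length = 1, mean = 7/1 ≈ 7.000
  cycle 1 → 1: weight = 1, length = 1, mean = 1/1 ≈ 1.000
  cycle 0 → 1 → 0: weight = 8, length = 2, mean = 8/2 ≈ 4.000
  cycle 1 → 0 → 1: weight = 8, length = 2, mean = 8/2 ≈ 4.000
Minimum mean = 1.000, attained e.g. along the cycle 1 → 1 with weight 1 and length 1. So λ(A) = 1/1 = 1.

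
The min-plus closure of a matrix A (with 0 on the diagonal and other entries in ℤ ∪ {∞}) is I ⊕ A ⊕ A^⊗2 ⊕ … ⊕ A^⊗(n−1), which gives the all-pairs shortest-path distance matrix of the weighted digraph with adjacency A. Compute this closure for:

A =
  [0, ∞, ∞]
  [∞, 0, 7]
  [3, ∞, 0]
Closure =
  [0, ∞, ∞]
  [10, 0, 7]
  [3, ∞, 0]

This is the Floyd-Warshall all-pairs shortest-path computation. For each intermediate vertex k = 0, 1, …, 2, update dist[i][j] ← min(dist[i][j], dist[i][k] + dist[k][j]). The final matrix gives, for each (i, j), the minimum total weight of any directed path from i to j (possibly empty when i = j).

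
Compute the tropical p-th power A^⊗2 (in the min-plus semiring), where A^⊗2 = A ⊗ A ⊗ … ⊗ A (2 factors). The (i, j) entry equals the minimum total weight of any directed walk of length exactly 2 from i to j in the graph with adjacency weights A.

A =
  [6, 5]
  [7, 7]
A^⊗2 =
  [12, 11]
  [13, 12]

Each entry (A^⊗2)_ij equals the minimum over all length-2 walks i = v_0 → v_1 → … → v_2 = j of Σ_t A[v_t][v_{t+1}]. For example, for (i, j) = (0, 1) we minimise over 2 possible intermediate vertex sequences; the minimum is 11, attained along the walk 0 → 0 → 1.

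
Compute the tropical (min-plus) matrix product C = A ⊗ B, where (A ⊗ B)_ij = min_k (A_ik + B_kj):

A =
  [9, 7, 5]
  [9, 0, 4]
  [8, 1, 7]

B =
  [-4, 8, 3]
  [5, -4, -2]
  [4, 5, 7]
A ⊗ B =
  [5, 3, 5]
  [5, -4, -2]
  [4, -3, -1]

Apply the min-plus product entry-by-entry:
  C[0][0] = min over k of (A[0][0] + B[0][0] = 9 + -4 = 5, A[0][1] + B[1][0] = 7 + 5 = 12, A[0][2] + B[2][0] = 5 + 4 = 9) = 5 (attained at k = 0)
  C[0][1] = min over k of (A[0][0] + B[0][1] = 9 + 8 = 17, A[0][1] + B[1][1] = 7 + -4 = 3, A[0][2] + B[2][1] = 5 + 5 = 10) = 3 (attained at k = 1)
  C[0][2] = min over k of (A[0][0] + B[0][2] = 9 + 3 = 12, A[0][1] + B[1][2] = 7 + -2 = 5, A[0][2] + B[2][2] = 5 + 7 = 12) = 5 (attained at k = 1)
  C[1][0] = min over k of (A[1][0] + B[0][0] = 9 + -4 = 5, A[1][1] + B[1][0] = 0 + 5 = 5, A[1][2] + B[2][0] = 4 + 4 = 8) = 5 (attained at k = 0)
  C[1][1] = min over k of (A[1][0] + B[0][1] = 9 + 8 = 17, A[1][1] + B[1][1] = 0 + -4 = -4, A[1][2] + B[2][1] = 4 + 5 = 9) = -4 (attained at k = 1)
  C[1][2] = min over k of (A[1][0] + B[0][2] = 9 + 3 = 12, A[1][1] + B[1][2] = 0 + -2 = -2, A[1][2] + B[2][2] = 4 + 7 = 11) = -2 (attained at k = 1)
  C[2][0] = min over k of (A[2][0] + B[0][0] = 8 + -4 = 4, A[2][1] + B[1][0] = 1 + 5 = 6, A[2][2] + B[2][0] = 7 + 4 = 11) = 4 (attained at k = 0)
  C[2][1] = min over k of (A[2][0] + B[0][1] = 8 + 8 = 16, A[2][1] + B[1][1] = 1 + -4 = -3, A[2][2] + B[2][1] = 7 + 5 = 12) = -3 (attained at k = 1)
  C[2][2] = min over k of (A[2][0] + B[0][2] = 8 + 3 = 11, A[2][1] + B[1][2] = 1 + -2 = -1, A[2][2] + B[2][2] = 7 + 7 = 14) = -1 (attained at k = 1)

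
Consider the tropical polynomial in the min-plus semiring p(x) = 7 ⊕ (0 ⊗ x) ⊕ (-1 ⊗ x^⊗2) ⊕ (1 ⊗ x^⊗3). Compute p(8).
p(8) = 7

A tropical monomial a ⊗ x^⊗i evaluates to a + i · x. Evaluating each term at x = 8:
  Term 0 contributes 7 + 0 · 8 = 7
  Term 1 contributes 0 + 1 · 8 = 8
  Term 2 contributes -1 + 2 · 8 = 15
  Term 3 contributes 1 + 3 · 8 = 25
p(8) = ⊕ of these = min[7, 8, 15, 25] = 7.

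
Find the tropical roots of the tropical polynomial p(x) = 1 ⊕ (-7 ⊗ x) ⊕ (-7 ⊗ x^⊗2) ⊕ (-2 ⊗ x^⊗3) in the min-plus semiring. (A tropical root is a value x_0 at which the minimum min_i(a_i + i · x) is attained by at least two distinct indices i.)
Roots: {-5, 0, 8}

Each tropical root is a break point of the lower envelope of the lines y = a_i + i · x (there are 4 lines, with slopes 0, 1, ..., 3). Only the lines that attain the minimum somewhere contribute to roots; other lines are dominated. Here the surviving (envelope) indices are i = 3, i = 2, i = 1, i = 0.
Intersections between consecutive envelope lines give the roots: for adjacent envelope indices i < j the intersection is x = (a_i − a_j) / (j − i). Reading off the sorted break points: {-5, 0, 8}.
Verification: at each break x_0, at least two indices attain the minimum of min_i(a_i + i · x_0).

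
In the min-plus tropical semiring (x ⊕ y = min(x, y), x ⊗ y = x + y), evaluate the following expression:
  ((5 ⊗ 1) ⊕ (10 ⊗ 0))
((5 ⊗ 1) ⊕ (10 ⊗ 0)) = 6

Expand innermost to outermost. Recall ⊕ takes the minimum of its arguments and ⊗ takes their sum. Working out the expression ((5 ⊗ 1) ⊕ (10 ⊗ 0)) gives 6.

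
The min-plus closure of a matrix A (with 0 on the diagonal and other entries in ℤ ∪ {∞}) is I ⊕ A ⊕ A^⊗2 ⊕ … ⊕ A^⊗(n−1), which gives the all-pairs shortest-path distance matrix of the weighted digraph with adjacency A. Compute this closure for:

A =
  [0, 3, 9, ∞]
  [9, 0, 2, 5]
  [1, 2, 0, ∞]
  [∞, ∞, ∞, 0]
Closure =
  [0, 3, 5, 8]
  [3, 0, 2, 5]
  [1, 2, 0, 7]
  [∞, ∞, ∞, 0]

This is the Floyd-Warshall all-pairs shortest-path computation. For each intermediate vertex k = 0, 1, …, 3, update dist[i][j] ← min(dist[i][j], dist[i][k] + dist[k][j]). The final matrix gives, for each (i, j), the minimum total weight of any directed path from i to j (possibly empty when i = j).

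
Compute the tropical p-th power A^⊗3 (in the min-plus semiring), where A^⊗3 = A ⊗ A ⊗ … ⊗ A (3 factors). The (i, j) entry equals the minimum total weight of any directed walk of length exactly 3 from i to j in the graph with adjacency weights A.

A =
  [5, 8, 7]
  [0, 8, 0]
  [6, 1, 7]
A^⊗3 =
  [8, 9, 8]
  [1, 8, 1]
  [6, 2, 8]

Each entry (A^⊗3)_ij equals the minimum over all length-3 walks i = v_0 → v_1 → … → v_3 = j of Σ_t A[v_t][v_{t+1}]. For example, for (i, j) = (0, 2) we minimise over 9 possible intermediate vertex sequences; the minimum is 8, attained along the walk 0 → 2 → 1 → 2.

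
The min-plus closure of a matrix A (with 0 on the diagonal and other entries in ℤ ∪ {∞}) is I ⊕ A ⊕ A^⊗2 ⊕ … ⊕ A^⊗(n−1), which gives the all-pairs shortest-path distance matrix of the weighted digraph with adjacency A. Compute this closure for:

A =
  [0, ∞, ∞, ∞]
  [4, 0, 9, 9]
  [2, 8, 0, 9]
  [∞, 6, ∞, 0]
Closure =
  [0, ∞, ∞, ∞]
  [4, 0, 9, 9]
  [2, 8, 0, 9]
  [10, 6, 15, 0]

This is the Floyd-Warshall all-pairs shortest-path computation. For each intermediate vertex k = 0, 1, …, 3, update dist[i][j] ← min(dist[i][j], dist[i][k] + dist[k][j]). The final matrix gives, for each (i, j), the minimum total weight of any directed path from i to j (possibly empty when i = j).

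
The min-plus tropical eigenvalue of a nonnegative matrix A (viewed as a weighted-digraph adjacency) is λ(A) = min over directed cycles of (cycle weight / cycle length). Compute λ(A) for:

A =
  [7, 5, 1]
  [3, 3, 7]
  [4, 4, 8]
λ(A) = 5/2

Enumerate directed cycles and compute their means (weight / length). Sample:
  cycle 0 → 0: weight = 7, length = 1, mean = 7/1 ≈ 7.000
  cycle 1 → 1: weight = 3, length = 1, mean = 3/1 ≈ 3.000
  cycle 2 → 2: weight = 8, length = 1, mean = 8/1 ≈ 8.000
  cycle 0 → 1 → 0: weight = 8, length = 2, mean = 8/2 ≈ 4.000
  cycle 0 → 2 → 0: weight = 5, length = 2, mean = 5/2 ≈ 2.500
  cycle 1 → 0 → 1: weight = 8, length = 2, mean = 8/2 ≈ 4.000
Minimum mean = 2.500, attained e.g. along the cycle 0 → 2 → 0 with weight 5 and length 2. So λ(A) = 5/2 = 5/2.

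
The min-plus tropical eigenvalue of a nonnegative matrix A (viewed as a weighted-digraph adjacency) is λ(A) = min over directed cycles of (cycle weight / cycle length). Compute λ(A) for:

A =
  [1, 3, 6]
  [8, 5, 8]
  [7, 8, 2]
λ(A) = 1

Enumerate directed cycles and compute their means (weight / length). Sample:
  cycle 0 → 0: weight = 1, length = 1, mean = 1/1 ≈ 1.000
  cycle 1 → 1: weight = 5, length = 1, mean = 5/1 ≈ 5.000
  cycle 2 → 2: weight = 2, length = 1, mean = 2/1 ≈ 2.000
  cycle 0 → 1 → 0: weight = 11, length = 2, mean = 11/2 ≈ 5.500
  cycle 0 → 2 → 0: weight = 13, length = 2, mean = 13/2 ≈ 6.500
  cycle 1 → 0 → 1: weight = 11, length = 2, mean = 11/2 ≈ 5.500
Minimum mean = 1.000, attained e.g. along the cycle 0 → 0 with weight 1 and length 1. So λ(A) = 1/1 = 1.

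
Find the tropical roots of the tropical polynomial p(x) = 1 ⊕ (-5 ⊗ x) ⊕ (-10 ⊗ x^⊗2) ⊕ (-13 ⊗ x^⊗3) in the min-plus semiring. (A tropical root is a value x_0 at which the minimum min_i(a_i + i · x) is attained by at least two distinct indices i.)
Roots: {3, 5, 6}

Each tropical root is a break point of the lower envelope of the lines y = a_i + i · x (there are 4 lines, with slopes 0, 1, ..., 3). Only the lines that attain the minimum somewhere contribute to roots; other lines are dominated. Here the surviving (envelope) indices are i = 3, i = 2, i = 1, i = 0.
Intersections between consecutive envelope lines give the roots: for adjacent envelope indices i < j the intersection is x = (a_i − a_j) / (j − i). Reading off the sorted break points: {3, 5, 6}.
Verification: at each break x_0, at least two indices attain the minimum of min_i(a_i + i · x_0).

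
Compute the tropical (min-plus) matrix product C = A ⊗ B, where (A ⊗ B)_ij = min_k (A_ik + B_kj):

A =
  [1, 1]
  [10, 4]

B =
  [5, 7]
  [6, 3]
A ⊗ B =
  [6, 4]
  [10, 7]

Apply the min-plus product entry-by-entry:
  C[0][0] = min over k of (A[0][0] + B[0][0] = 1 + 5 = 6, A[0][1] + B[1][0] = 1 + 6 = 7) = 6 (attained at k = 0)
  C[0][1] = min over k of (A[0][0] + B[0][1] = 1 + 7 = 8, A[0][1] + B[1][1] = 1 + 3 = 4) = 4 (attained at k = 1)
  C[1][0] = min over k of (A[1][0] + B[0][0] = 10 + 5 = 15, A[1][1] + B[1][0] = 4 + 6 = 10) = 10 (attained at k = 1)
  C[1][1] = min over k of (A[1][0] + B[0][1] = 10 + 7 = 17, A[1][1] + B[1][1] = 4 + 3 = 7) = 7 (attained at k = 1)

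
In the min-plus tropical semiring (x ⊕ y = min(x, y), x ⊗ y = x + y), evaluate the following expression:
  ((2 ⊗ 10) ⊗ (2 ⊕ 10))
((2 ⊗ 10) ⊗ (2 ⊕ 10)) = 14

Expand innermost to outermost. Recall ⊕ takes the minimum of its arguments and ⊗ takes their sum. Working out the expression ((2 ⊗ 10) ⊗ (2 ⊕ 10)) gives 14.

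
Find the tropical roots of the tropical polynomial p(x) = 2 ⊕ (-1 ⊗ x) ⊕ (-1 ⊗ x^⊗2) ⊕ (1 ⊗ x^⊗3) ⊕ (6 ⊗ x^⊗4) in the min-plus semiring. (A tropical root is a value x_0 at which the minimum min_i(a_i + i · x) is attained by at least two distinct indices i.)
Roots: {-5, -2, 0, 3}

Each tropical root is a break point of the lower envelope of the lines y = a_i + i · x (there are 5 lines, with slopes 0, 1, ..., 4). Only the lines that attain the minimum somewhere contribute to roots; other lines are dominated. Here the surviving (envelope) indices are i = 4, i = 3, i = 2, i = 1, i = 0.
Intersections between consecutive envelope lines give the roots: for adjacent envelope indices i < j the intersection is x = (a_i − a_j) / (j − i). Reading off the sorted break points: {-5, -2, 0, 3}.
Verification: at each break x_0, at least two indices attain the minimum of min_i(a_i + i · x_0).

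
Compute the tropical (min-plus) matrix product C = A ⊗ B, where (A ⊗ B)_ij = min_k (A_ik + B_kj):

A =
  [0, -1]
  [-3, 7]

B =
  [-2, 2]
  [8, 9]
A ⊗ B =
  [-2, 2]
  [-5, -1]

Apply the min-plus product entry-by-entry:
  C[0][0] = min over k of (A[0][0] + B[0][0] = 0 + -2 = -2, A[0][1] + B[1][0] = -1 + 8 = 7) = -2 (attained at k = 0)
  C[0][1] = min over k of (A[0][0] + B[0][1] = 0 + 2 = 2, A[0][1] + B[1][1] = -1 + 9 = 8) = 2 (attained at k = 0)
  C[1][0] = min over k of (A[1][0] + B[0][0] = -3 + -2 = -5, A[1][1] + B[1][0] = 7 + 8 = 15) = -5 (attained at k = 0)
  C[1][1] = min over k of (A[1][0] + B[0][1] = -3 + 2 = -1, A[1][1] + B[1][1] = 7 + 9 = 16) = -1 (attained at k = 0)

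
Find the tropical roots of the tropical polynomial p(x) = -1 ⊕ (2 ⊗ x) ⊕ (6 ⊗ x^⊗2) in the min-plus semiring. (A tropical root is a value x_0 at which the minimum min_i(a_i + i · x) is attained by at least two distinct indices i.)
Roots: {-4, -3}

Each tropical root is a break point of the lower envelope of the lines y = a_i + i · x (there are 3 lines, with slopes 0, 1, ..., 2). Only the lines that attain the minimum somewhere contribute to roots; other lines are dominated. Here the surviving (envelope) indices are i = 2, i = 1, i = 0.
Intersections between consecutive envelope lines give the roots: for adjacent envelope indices i < j the intersection is x = (a_i − a_j) / (j − i). Reading off the sorted break points: {-4, -3}.
Verification: at each break x_0, at least two indices attain the minimum of min_i(a_i + i · x_0).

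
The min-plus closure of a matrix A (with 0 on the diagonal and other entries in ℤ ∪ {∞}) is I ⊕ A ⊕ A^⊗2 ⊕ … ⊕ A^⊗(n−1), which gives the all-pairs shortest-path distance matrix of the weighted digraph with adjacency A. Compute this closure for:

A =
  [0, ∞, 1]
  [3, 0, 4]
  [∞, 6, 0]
Closure =
  [0, 7, 1]
  [3, 0, 4]
  [9, 6, 0]

This is the Floyd-Warshall all-pairs shortest-path computation. For each intermediate vertex k = 0, 1, …, 2, update dist[i][j] ← min(dist[i][j], dist[i][k] + dist[k][j]). The final matrix gives, for each (i, j), the minimum total weight of any directed path from i to j (possibly empty when i = j).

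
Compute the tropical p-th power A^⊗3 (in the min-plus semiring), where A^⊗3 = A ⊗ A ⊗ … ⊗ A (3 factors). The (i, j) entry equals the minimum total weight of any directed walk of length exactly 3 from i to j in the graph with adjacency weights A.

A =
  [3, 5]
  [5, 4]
A^⊗3 =
  [9, 11]
  [11, 12]

Each entry (A^⊗3)_ij equals the minimum over all length-3 walks i = v_0 → v_1 → … → v_3 = j of Σ_t A[v_t][v_{t+1}]. For example, for (i, j) = (0, 1) we minimise over 4 possible intermediate vertex sequences; the minimum is 11, attained along the walk 0 → 0 → 0 → 1.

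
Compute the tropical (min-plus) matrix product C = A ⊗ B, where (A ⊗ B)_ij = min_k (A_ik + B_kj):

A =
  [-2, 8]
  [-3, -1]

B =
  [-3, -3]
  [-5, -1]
A ⊗ B =
  [-5, -5]
  [-6, -6]

Apply the min-plus product entry-by-entry:
  C[0][0] = min over k of (A[0][0] + B[0][0] = -2 + -3 = -5, A[0][1] + B[1][0] = 8 + -5 = 3) = -5 (attained at k = 0)
  C[0][1] = min over k of (A[0][0] + B[0][1] = -2 + -3 = -5, A[0][1] + B[1][1] = 8 + -1 = 7) = -5 (attained at k = 0)
  C[1][0] = min over k of (A[1][0] + B[0][0] = -3 + -3 = -6, A[1][1] + B[1][0] = -1 + -5 = -6) = -6 (attained at k = 0)
  C[1][1] = min over k of (A[1][0] + B[0][1] = -3 + -3 = -6, A[1][1] + B[1][1] = -1 + -1 = -2) = -6 (attained at k = 0)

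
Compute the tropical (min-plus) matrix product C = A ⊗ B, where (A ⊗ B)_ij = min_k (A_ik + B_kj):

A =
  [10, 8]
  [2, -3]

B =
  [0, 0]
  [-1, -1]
A ⊗ B =
  [7, 7]
  [-4, -4]

Apply the min-plus product entry-by-entry:
  C[0][0] = min over k of (A[0][0] + B[0][0] = 10 + 0 = 10, A[0][1] + B[1][0] = 8 + -1 = 7) = 7 (attained at k = 1)
  C[0][1] = min over k of (A[0][0] + B[0][1] = 10 + 0 = 10, A[0][1] + B[1][1] = 8 + -1 = 7) = 7 (attained at k = 1)
  C[1][0] = min over k of (A[1][0] + B[0][0] = 2 + 0 = 2, A[1][1] + B[1][0] = -3 + -1 = -4) = -4 (attained at k = 1)
  C[1][1] = min over k of (A[1][0] + B[0][1] = 2 + 0 = 2, A[1][1] + B[1][1] = -3 + -1 = -4) = -4 (attained at k = 1)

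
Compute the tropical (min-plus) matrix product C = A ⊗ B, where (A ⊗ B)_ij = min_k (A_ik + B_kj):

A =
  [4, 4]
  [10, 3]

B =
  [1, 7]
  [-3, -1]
A ⊗ B =
  [1, 3]
  [0, 2]

Apply the min-plus product entry-by-entry:
  C[0][0] = min over k of (A[0][0] + B[0][0] = 4 + 1 = 5, A[0][1] + B[1][0] = 4 + -3 = 1) = 1 (attained at k = 1)
  C[0][1] = min over k of (A[0][0] + B[0][1] = 4 + 7 = 11, A[0][1] + B[1][1] = 4 + -1 = 3) = 3 (attained at k = 1)
  C[1][0] = min over k of (A[1][0] + B[0][0] = 10 + 1 = 11, A[1][1] + B[1][0] = 3 + -3 = 0) = 0 (attained at k = 1)
  C[1][1] = min over k of (A[1][0] + B[0][1] = 10 + 7 = 17, A[1][1] + B[1][1] = 3 + -1 = 2) = 2 (attained at k = 1)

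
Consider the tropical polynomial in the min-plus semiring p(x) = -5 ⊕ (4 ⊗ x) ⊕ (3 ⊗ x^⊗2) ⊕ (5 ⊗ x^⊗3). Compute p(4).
p(4) = -5

A tropical monomial a ⊗ x^⊗i evaluates to a + i · x. Evaluating each term at x = 4:
  Term 0 contributes -5 + 0 · 4 = -5
  Term 1 contributes 4 + 1 · 4 = 8
  Term 2 contributes 3 + 2 · 4 = 11
  Term 3 contributes 5 + 3 · 4 = 17
p(4) = ⊕ of these = min[-5, 8, 11, 17] = -5.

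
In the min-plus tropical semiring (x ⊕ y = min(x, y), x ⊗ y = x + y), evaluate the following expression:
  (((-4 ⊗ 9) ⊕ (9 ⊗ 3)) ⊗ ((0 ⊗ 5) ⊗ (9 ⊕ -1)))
(((-4 ⊗ 9) ⊕ (9 ⊗ 3)) ⊗ ((0 ⊗ 5) ⊗ (9 ⊕ -1))) = 9

Expand innermost to outermost. Recall ⊕ takes the minimum of its arguments and ⊗ takes their sum. Working out the expression (((-4 ⊗ 9) ⊕ (9 ⊗ 3)) ⊗ ((0 ⊗ 5) ⊗ (9 ⊕ -1))) gives 9.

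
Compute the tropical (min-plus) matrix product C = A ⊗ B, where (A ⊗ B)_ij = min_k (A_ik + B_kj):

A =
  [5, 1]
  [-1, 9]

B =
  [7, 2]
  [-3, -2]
A ⊗ B =
  [-2, -1]
  [6, 1]

Apply the min-plus product entry-by-entry:
  C[0][0] = min over k of (A[0][0] + B[0][0] = 5 + 7 = 12, A[0][1] + B[1][0] = 1 + -3 = -2) = -2 (attained at k = 1)
  C[0][1] = min over k of (A[0][0] + B[0][1] = 5 + 2 = 7, A[0][1] + B[1][1] = 1 + -2 = -1) = -1 (attained at k = 1)
  C[1][0] = min over k of (A[1][0] + B[0][0] = -1 + 7 = 6, A[1][1] + B[1][0] = 9 + -3 = 6) = 6 (attained at k = 0)
  C[1][1] = min over k of (A[1][0] + B[0][1] = -1 + 2 = 1, A[1][1] + B[1][1] = 9 + -2 = 7) = 1 (attained at k = 0)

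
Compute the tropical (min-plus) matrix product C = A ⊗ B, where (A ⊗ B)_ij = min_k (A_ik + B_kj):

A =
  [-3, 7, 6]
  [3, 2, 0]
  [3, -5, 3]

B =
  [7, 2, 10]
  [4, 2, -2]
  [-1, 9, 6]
A ⊗ B =
  [4, -1, 5]
  [-1, 4, 0]
  [-1, -3, -7]

Apply the min-plus product entry-by-entry:
  C[0][0] = min over k of (A[0][0] + B[0][0] = -3 + 7 = 4, A[0][1] + B[1][0] = 7 + 4 = 11, A[0][2] + B[2][0] = 6 + -1 = 5) = 4 (attained at k = 0)
  C[0][1] = min over k of (A[0][0] + B[0][1] = -3 + 2 = -1, A[0][1] + B[1][1] = 7 + 2 = 9, A[0][2] + B[2][1] = 6 + 9 = 15) = -1 (attained at k = 0)
  C[0][2] = min over k of (A[0][0] + B[0][2] = -3 + 10 = 7, A[0][1] + B[1][2] = 7 + -2 = 5, A[0][2] + B[2][2] = 6 + 6 = 12) = 5 (attained at k = 1)
  C[1][0] = min over k of (A[1][0] + B[0][0] = 3 + 7 = 10, A[1][1] + B[1][0] = 2 + 4 = 6, A[1][2] + B[2][0] = 0 + -1 = -1) = -1 (attained at k = 2)
  C[1][1] = min over k of (A[1][0] + B[0][1] = 3 + 2 = 5, A[1][1] + B[1][1] = 2 + 2 = 4, A[1][2] + B[2][1] = 0 + 9 = 9) = 4 (attained at k = 1)
  C[1][2] = min over k of (A[1][0] + B[0][2] = 3 + 10 = 13, A[1][1] + B[1][2] = 2 + -2 = 0, A[1][2] + B[2][2] = 0 + 6 = 6) = 0 (attained at k = 1)
  C[2][0] = min over k of (A[2][0] + B[0][0] = 3 + 7 = 10, A[2][1] + B[1][0] = -5 + 4 = -1, A[2][2] + B[2][0] = 3 + -1 = 2) = -1 (attained at k = 1)
  C[2][1] = min over k of (A[2][0] + B[0][1] = 3 + 2 = 5, A[2][1] + B[1][1] = -5 + 2 = -3, A[2][2] + B[2][1] = 3 + 9 = 12) = -3 (attained at k = 1)
  C[2][2] = min over k of (A[2][0] + B[0][2] = 3 + 10 = 13, A[2][1] + B[1][2] = -5 + -2 = -7, A[2][2] + B[2][2] = 3 + 6 = 9) = -7 (attained at k = 1)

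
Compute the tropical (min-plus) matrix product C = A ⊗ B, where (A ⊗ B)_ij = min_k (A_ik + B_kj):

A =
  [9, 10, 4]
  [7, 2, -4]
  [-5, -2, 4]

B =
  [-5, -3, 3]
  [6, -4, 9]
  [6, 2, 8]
A ⊗ B =
  [4, 6, 12]
  [2, -2, 4]
  [-10, -8, -2]

Apply the min-plus product entry-by-entry:
  C[0][0] = min over k of (A[0][0] + B[0][0] = 9 + -5 = 4, A[0][1] + B[1][0] = 10 + 6 = 16, A[0][2] + B[2][0] = 4 + 6 = 10) = 4 (attained at k = 0)
  C[0][1] = min over k of (A[0][0] + B[0][1] = 9 + -3 = 6, A[0][1] + B[1][1] = 10 + -4 = 6, A[0][2] + B[2][1] = 4 + 2 = 6) = 6 (attained at k = 0)
  C[0][2] = min over k of (A[0][0] + B[0][2] = 9 + 3 = 12, A[0][1] + B[1][2] = 10 + 9 = 19, A[0][2] + B[2][2] = 4 + 8 = 12) = 12 (attained at k = 0)
  C[1][0] = min over k of (A[1][0] + B[0][0] = 7 + -5 = 2, A[1][1] + B[1][0] = 2 + 6 = 8, A[1][2] + B[2][0] = -4 + 6 = 2) = 2 (attained at k = 0)
  C[1][1] = min over k of (A[1][0] + B[0][1] = 7 + -3 = 4, A[1][1] + B[1][1] = 2 + -4 = -2, A[1][2] + B[2][1] = -4 + 2 = -2) = -2 (attained at k = 1)
  C[1][2] = min over k of (A[1][0] + B[0][2] = 7 + 3 = 10, A[1][1] + B[1][2] = 2 + 9 = 11, A[1][2] + B[2][2] = -4 + 8 = 4) = 4 (attained at k = 2)
  C[2][0] = min over k of (A[2][0] + B[0][0] = -5 + -5 = -10, A[2][1] + B[1][0] = -2 + 6 = 4, A[2][2] + B[2][0] = 4 + 6 = 10) = -10 (attained at k = 0)
  C[2][1] = min over k of (A[2][0] + B[0][1] = -5 + -3 = -8, A[2][1] + B[1][1] = -2 + -4 = -6, A[2][2] + B[2][1] = 4 + 2 = 6) = -8 (attained at k = 0)
  C[2][2] = min over k of (A[2][0] + B[0][2] = -5 + 3 = -2, A[2][1] + B[1][2] = -2 + 9 = 7, A[2][2] + B[2][2] = 4 + 8 = 12) = -2 (attained at k = 0)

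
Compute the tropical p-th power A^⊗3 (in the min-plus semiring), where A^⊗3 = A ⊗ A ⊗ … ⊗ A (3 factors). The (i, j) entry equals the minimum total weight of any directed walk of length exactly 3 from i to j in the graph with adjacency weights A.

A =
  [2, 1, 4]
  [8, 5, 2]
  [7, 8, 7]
A^⊗3 =
  [6, 5, 5]
  [11, 10, 11]
  [11, 10, 10]

Each entry (A^⊗3)_ij equals the minimum over all length-3 walks i = v_0 → v_1 → … → v_3 = j of Σ_t A[v_t][v_{t+1}]. For example, for (i, j) = (0, 2) we minimise over 9 possible intermediate vertex sequences; the minimum is 5, attained along the walk 0 → 0 → 1 → 2.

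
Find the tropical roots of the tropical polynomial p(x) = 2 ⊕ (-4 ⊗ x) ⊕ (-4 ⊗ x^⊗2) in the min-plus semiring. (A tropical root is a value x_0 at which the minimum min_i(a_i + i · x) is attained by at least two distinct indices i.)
Roots: {0, 6}

Each tropical root is a break point of the lower envelope of the lines y = a_i + i · x (there are 3 lines, with slopes 0, 1, ..., 2). Only the lines that attain the minimum somewhere contribute to roots; other lines are dominated. Here the surviving (envelope) indices are i = 2, i = 1, i = 0.
Intersections between consecutive envelope lines give the roots: for adjacent envelope indices i < j the intersection is x = (a_i − a_j) / (j − i). Reading off the sorted break points: {0, 6}.
Verification: at each break x_0, at least two indices attain the minimum of min_i(a_i + i · x_0).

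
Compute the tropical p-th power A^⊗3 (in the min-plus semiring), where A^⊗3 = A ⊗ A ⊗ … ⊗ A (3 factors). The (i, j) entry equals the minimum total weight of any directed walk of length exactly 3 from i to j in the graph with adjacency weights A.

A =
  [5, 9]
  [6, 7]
A^⊗3 =
  [15, 19]
  [16, 20]

Each entry (A^⊗3)_ij equals the minimum over all length-3 walks i = v_0 → v_1 → … → v_3 = j of Σ_t A[v_t][v_{t+1}]. For example, for (i, j) = (0, 1) we minimise over 4 possible intermediate vertex sequences; the minimum is 19, attained along the walk 0 → 0 → 0 → 1.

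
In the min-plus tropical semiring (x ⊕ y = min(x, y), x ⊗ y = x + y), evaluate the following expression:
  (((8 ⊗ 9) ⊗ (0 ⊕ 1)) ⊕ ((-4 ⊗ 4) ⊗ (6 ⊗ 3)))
(((8 ⊗ 9) ⊗ (0 ⊕ 1)) ⊕ ((-4 ⊗ 4) ⊗ (6 ⊗ 3))) = 9

Expand innermost to outermost. Recall ⊕ takes the minimum of its arguments and ⊗ takes their sum. Working out the expression (((8 ⊗ 9) ⊗ (0 ⊕ 1)) ⊕ ((-4 ⊗ 4) ⊗ (6 ⊗ 3))) gives 9.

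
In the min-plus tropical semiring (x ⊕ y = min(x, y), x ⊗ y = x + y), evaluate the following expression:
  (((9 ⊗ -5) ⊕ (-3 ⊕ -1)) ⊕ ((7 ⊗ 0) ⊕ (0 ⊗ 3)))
(((9 ⊗ -5) ⊕ (-3 ⊕ -1)) ⊕ ((7 ⊗ 0) ⊕ (0 ⊗ 3))) = -3

Expand innermost to outermost. Recall ⊕ takes the minimum of its arguments and ⊗ takes their sum. Working out the expression (((9 ⊗ -5) ⊕ (-3 ⊕ -1)) ⊕ ((7 ⊗ 0) ⊕ (0 ⊗ 3))) gives -3.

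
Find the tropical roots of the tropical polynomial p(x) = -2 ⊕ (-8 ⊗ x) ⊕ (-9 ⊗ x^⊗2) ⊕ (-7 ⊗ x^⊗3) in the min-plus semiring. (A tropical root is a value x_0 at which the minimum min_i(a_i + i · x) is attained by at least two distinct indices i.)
Roots: {-2, 1, 6}

Each tropical root is a break point of the lower envelope of the lines y = a_i + i · x (there are 4 lines, with slopes 0, 1, ..., 3). Only the lines that attain the minimum somewhere contribute to roots; other lines are dominated. Here the surviving (envelope) indices are i = 3, i = 2, i = 1, i = 0.
Intersections between consecutive envelope lines give the roots: for adjacent envelope indices i < j the intersection is x = (a_i − a_j) / (j − i). Reading off the sorted break points: {-2, 1, 6}.
Verification: at each break x_0, at least two indices attain the minimum of min_i(a_i + i · x_0).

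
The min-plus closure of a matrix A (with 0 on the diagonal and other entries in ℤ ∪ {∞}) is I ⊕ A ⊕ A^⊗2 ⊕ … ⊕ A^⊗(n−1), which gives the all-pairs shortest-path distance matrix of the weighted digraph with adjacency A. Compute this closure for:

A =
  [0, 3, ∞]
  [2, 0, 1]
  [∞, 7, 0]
Closure =
  [0, 3, 4]
  [2, 0, 1]
  [9, 7, 0]

This is the Floyd-Warshall all-pairs shortest-path computation. For each intermediate vertex k = 0, 1, …, 2, update dist[i][j] ← min(dist[i][j], dist[i][k] + dist[k][j]). The final matrix gives, for each (i, j), the minimum total weight of any directed path from i to j (possibly empty when i = j).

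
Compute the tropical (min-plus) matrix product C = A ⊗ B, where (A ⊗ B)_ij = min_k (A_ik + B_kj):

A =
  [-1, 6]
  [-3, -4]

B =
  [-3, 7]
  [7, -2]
A ⊗ B =
  [-4, 4]
  [-6, -6]

Apply the min-plus product entry-by-entry:
  C[0][0] = min over k of (A[0][0] + B[0][0] = -1 + -3 = -4, A[0][1] + B[1][0] = 6 + 7 = 13) = -4 (attained at k = 0)
  C[0][1] = min over k of (A[0][0] + B[0][1] = -1 + 7 = 6, A[0][1] + B[1][1] = 6 + -2 = 4) = 4 (attained at k = 1)
  C[1][0] = min over k of (A[1][0] + B[0][0] = -3 + -3 = -6, A[1][1] + B[1][0] = -4 + 7 = 3) = -6 (attained at k = 0)
  C[1][1] = min over k of (A[1][0] + B[0][1] = -3 + 7 = 4, A[1][1] + B[1][1] = -4 + -2 = -6) = -6 (attained at k = 1)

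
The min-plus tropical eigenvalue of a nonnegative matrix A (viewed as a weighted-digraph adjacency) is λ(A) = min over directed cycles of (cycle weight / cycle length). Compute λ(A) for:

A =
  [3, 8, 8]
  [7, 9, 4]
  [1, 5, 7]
λ(A) = 3

Enumerate directed cycles and compute their means (weight / length). Sample:
  cycle 0 → 0: weight = 3, length = 1, mean = 3/1 ≈ 3.000
  cycle 1 → 1: weight = 9, length = 1, mean = 9/1 ≈ 9.000
  cycle 2 → 2: weight = 7, length = 1, mean = 7/1 ≈ 7.000
  cycle 0 → 1 → 0: weight = 15, length = 2, mean = 15/2 ≈ 7.500
  cycle 0 → 2 → 0: weight = 9, length = 2, mean = 9/2 ≈ 4.500
  cycle 1 → 0 → 1: weight = 15, length = 2, mean = 15/2 ≈ 7.500
Minimum mean = 3.000, attained e.g. along the cycle 0 → 0 with weight 3 and length 1. So λ(A) = 3/1 = 3.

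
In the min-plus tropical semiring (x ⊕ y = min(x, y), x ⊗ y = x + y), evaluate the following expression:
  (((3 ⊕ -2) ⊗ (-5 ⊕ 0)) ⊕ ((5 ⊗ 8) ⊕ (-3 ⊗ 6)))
(((3 ⊕ -2) ⊗ (-5 ⊕ 0)) ⊕ ((5 ⊗ 8) ⊕ (-3 ⊗ 6))) = -7

Expand innermost to outermost. Recall ⊕ takes the minimum of its arguments and ⊗ takes their sum. Working out the expression (((3 ⊕ -2) ⊗ (-5 ⊕ 0)) ⊕ ((5 ⊗ 8) ⊕ (-3 ⊗ 6))) gives -7.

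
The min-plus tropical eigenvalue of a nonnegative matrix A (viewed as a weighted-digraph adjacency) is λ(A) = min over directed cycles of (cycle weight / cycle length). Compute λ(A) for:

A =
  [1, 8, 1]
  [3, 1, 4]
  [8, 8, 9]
λ(A) = 1

Enumerate directed cycles and compute their means (weight / length). Sample:
  cycle 0 → 0: weight = 1, length = 1, mean = 1/1 ≈ 1.000
  cycle 1 → 1: weight = 1, length = 1, mean = 1/1 ≈ 1.000
  cycle 2 → 2: weight = 9, length = 1, mean = 9/1 ≈ 9.000
  cycle 0 → 1 → 0: weight = 11, length = 2, mean = 11/2 ≈ 5.500
  cycle 0 → 2 → 0: weight = 9, length = 2, mean = 9/2 ≈ 4.500
  cycle 1 → 0 → 1: weight = 11, length = 2, mean = 11/2 ≈ 5.500
Minimum mean = 1.000, attained e.g. along the cycle 0 → 0 with weight 1 and length 1. So λ(A) = 1/1 = 1.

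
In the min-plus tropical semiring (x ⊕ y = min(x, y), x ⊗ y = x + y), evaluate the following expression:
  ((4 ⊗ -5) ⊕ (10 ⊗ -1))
((4 ⊗ -5) ⊕ (10 ⊗ -1)) = -1

Expand innermost to outermost. Recall ⊕ takes the minimum of its arguments and ⊗ takes their sum. Working out the expression ((4 ⊗ -5) ⊕ (10 ⊗ -1)) gives -1.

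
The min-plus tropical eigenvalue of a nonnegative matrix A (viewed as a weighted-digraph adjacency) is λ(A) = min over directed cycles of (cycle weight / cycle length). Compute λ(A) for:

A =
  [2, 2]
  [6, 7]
λ(A) = 2

Enumerate directed cycles and compute their means (weight / length). Sample:
  cycle 0 → 0: weight = 2, length = 1, mean = 2/1 ≈ 2.000
  cycle 1 → 1: weight = 7, length = 1, mean = 7/1 ≈ 7.000
  cycle 0 → 1 → 0: weight = 8, length = 2, mean = 8/2 ≈ 4.000
  cycle 1 → 0 → 1: weight = 8, length = 2, mean = 8/2 ≈ 4.000
Minimum mean = 2.000, attained e.g. along the cycle 0 → 0 with weight 2 and length 1. So λ(A) = 2/1 = 2.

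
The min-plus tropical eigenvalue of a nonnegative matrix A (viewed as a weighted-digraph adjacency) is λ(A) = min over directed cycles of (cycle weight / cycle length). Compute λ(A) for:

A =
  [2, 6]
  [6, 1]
λ(A) = 1

Enumerate directed cycles and compute their means (weight / length). Sample:
  cycle 0 → 0: weight = 2, length = 1, mean = 2/1 ≈ 2.000
  cycle 1 → 1: weight = 1, length = 1, mean = 1/1 ≈ 1.000
  cycle 0 → 1 → 0: weight = 12, length = 2, mean = 12/2 ≈ 6.000
  cycle 1 → 0 → 1: weight = 12, length = 2, mean = 12/2 ≈ 6.000
Minimum mean = 1.000, attained e.g. along the cycle 1 → 1 with weight 1 and length 1. So λ(A) = 1/1 = 1.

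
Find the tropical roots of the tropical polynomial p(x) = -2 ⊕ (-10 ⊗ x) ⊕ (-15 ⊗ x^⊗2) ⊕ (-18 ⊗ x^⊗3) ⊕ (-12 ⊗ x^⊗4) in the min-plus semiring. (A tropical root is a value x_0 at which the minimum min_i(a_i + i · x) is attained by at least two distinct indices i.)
Roots: {-6, 3, 5, 8}

Each tropical root is a break point of the lower envelope of the lines y = a_i + i · x (there are 5 lines, with slopes 0, 1, ..., 4). Only the lines that attain the minimum somewhere contribute to roots; other lines are dominated. Here the surviving (envelope) indices are i = 4, i = 3, i = 2, i = 1, i = 0.
Intersections between consecutive envelope lines give the roots: for adjacent envelope indices i < j the intersection is x = (a_i − a_j) / (j − i). Reading off the sorted break points: {-6, 3, 5, 8}.
Verification: at each break x_0, at least two indices attain the minimum of min_i(a_i + i · x_0).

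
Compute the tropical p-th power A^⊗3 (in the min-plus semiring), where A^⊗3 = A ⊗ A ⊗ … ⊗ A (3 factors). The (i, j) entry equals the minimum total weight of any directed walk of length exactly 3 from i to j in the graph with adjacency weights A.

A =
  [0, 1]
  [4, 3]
A^⊗3 =
  [0, 1]
  [4, 5]

Each entry (A^⊗3)_ij equals the minimum over all length-3 walks i = v_0 → v_1 → … → v_3 = j of Σ_t A[v_t][v_{t+1}]. For example, for (i, j) = (0, 1) we minimise over 4 possible intermediate vertex sequences; the minimum is 1, attained along the walk 0 → 0 → 0 → 1.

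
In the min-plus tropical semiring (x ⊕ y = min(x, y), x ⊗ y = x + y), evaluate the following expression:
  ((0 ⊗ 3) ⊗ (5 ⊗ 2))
((0 ⊗ 3) ⊗ (5 ⊗ 2)) = 10

Expand innermost to outermost. Recall ⊕ takes the minimum of its arguments and ⊗ takes their sum. Working out the expression ((0 ⊗ 3) ⊗ (5 ⊗ 2)) gives 10.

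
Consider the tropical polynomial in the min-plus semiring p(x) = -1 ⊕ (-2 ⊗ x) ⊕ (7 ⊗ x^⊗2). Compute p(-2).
p(-2) = -4

A tropical monomial a ⊗ x^⊗i evaluates to a + i · x. Evaluating each term at x = -2:
  Term 0 contributes -1 + 0 · -2 = -1
  Term 1 contributes -2 + 1 · -2 = -4
  Term 2 contributes 7 + 2 · -2 = 3
p(-2) = ⊕ of these = min[-1, -4, 3] = -4.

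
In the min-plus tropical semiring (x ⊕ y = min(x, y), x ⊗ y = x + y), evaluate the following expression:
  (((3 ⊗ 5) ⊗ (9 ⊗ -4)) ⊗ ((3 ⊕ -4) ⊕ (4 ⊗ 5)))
(((3 ⊗ 5) ⊗ (9 ⊗ -4)) ⊗ ((3 ⊕ -4) ⊕ (4 ⊗ 5))) = 9

Expand innermost to outermost. Recall ⊕ takes the minimum of its arguments and ⊗ takes their sum. Working out the expression (((3 ⊗ 5) ⊗ (9 ⊗ -4)) ⊗ ((3 ⊕ -4) ⊕ (4 ⊗ 5))) gives 9.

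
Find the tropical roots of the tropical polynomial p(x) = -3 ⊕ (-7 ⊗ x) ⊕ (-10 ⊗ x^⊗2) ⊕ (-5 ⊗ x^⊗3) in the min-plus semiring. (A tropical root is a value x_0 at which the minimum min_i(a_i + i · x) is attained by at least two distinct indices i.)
Roots: {-5, 3, 4}

Each tropical root is a break point of the lower envelope of the lines y = a_i + i · x (there are 4 lines, with slopes 0, 1, ..., 3). Only the lines that attain the minimum somewhere contribute to roots; other lines are dominated. Here the surviving (envelope) indices are i = 3, i = 2, i = 1, i = 0.
Intersections between consecutive envelope lines give the roots: for adjacent envelope indices i < j the intersection is x = (a_i − a_j) / (j − i). Reading off the sorted break points: {-5, 3, 4}.
Verification: at each break x_0, at least two indices attain the minimum of min_i(a_i + i · x_0).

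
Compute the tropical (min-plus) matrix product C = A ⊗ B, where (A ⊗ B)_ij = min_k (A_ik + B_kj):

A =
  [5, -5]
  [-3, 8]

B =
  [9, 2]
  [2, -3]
A ⊗ B =
  [-3, -8]
  [6, -1]

Apply the min-plus product entry-by-entry:
  C[0][0] = min over k of (A[0][0] + B[0][0] = 5 + 9 = 14, A[0][1] + B[1][0] = -5 + 2 = -3) = -3 (attained at k = 1)
  C[0][1] = min over k of (A[0][0] + B[0][1] = 5 + 2 = 7, A[0][1] + B[1][1] = -5 + -3 = -8) = -8 (attained at k = 1)
  C[1][0] = min over k of (A[1][0] + B[0][0] = -3 + 9 = 6, A[1][1] + B[1][0] = 8 + 2 = 10) = 6 (attained at k = 0)
  C[1][1] = min over k of (A[1][0] + B[0][1] = -3 + 2 = -1, A[1][1] + B[1][1] = 8 + -3 = 5) = -1 (attained at k = 0)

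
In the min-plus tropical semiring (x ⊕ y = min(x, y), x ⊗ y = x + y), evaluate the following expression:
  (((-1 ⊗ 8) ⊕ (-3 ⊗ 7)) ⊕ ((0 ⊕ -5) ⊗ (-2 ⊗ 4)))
(((-1 ⊗ 8) ⊕ (-3 ⊗ 7)) ⊕ ((0 ⊕ -5) ⊗ (-2 ⊗ 4))) = -3

Expand innermost to outermost. Recall ⊕ takes the minimum of its arguments and ⊗ takes their sum. Working out the expression (((-1 ⊗ 8) ⊕ (-3 ⊗ 7)) ⊕ ((0 ⊕ -5) ⊗ (-2 ⊗ 4))) gives -3.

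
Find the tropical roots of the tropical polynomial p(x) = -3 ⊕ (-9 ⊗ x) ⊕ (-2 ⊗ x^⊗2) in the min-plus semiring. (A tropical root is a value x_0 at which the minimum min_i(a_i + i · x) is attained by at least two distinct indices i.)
Roots: {-7, 6}

Each tropical root is a break point of the lower envelope of the lines y = a_i + i · x (there are 3 lines, with slopes 0, 1, ..., 2). Only the lines that attain the minimum somewhere contribute to roots; other lines are dominated. Here the surviving (envelope) indices are i = 2, i = 1, i = 0.
Intersections between consecutive envelope lines give the roots: for adjacent envelope indices i < j the intersection is x = (a_i − a_j) / (j − i). Reading off the sorted break points: {-7, 6}.
Verification: at each break x_0, at least two indices attain the minimum of min_i(a_i + i · x_0).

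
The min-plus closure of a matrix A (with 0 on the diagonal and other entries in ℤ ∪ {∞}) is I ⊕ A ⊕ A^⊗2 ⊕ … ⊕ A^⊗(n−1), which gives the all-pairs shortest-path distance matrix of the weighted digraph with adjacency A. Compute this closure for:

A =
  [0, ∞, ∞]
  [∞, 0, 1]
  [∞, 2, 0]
Closure =
  [0, ∞, ∞]
  [∞, 0, 1]
  [∞, 2, 0]

This is the Floyd-Warshall all-pairs shortest-path computation. For each intermediate vertex k = 0, 1, …, 2, update dist[i][j] ← min(dist[i][j], dist[i][k] + dist[k][j]). The final matrix gives, for each (i, j), the minimum total weight of any directed path from i to j (possibly empty when i = j).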